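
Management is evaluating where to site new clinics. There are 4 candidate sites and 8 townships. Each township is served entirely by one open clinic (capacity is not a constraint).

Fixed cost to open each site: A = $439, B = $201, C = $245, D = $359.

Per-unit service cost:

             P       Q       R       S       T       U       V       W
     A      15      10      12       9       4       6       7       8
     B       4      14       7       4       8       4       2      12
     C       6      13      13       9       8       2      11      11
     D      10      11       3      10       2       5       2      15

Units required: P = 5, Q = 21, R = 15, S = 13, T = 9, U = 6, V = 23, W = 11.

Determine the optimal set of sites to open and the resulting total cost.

Open B only; minimum total cost 946.

For any fixed open set, each township goes to its cheapest open site; total = fixed + service.
{B}: P→B 4·5=20, Q→B 14·21=294, R→B 7·15=105, S→B 4·13=52, T→B 8·9=72, U→B 4·6=24, V→B 2·23=46, W→B 12·11=132. Service 745; fixed 201; total 946.
{D}: P→D 10·5=50, Q→D 11·21=231, R→D 3·15=45, S→D 10·13=130, T→D 2·9=18, U→D 5·6=30, V→D 2·23=46, W→D 15·11=165. Service 715; fixed 359; total 1074.
{B, D}: service 568 + fixed 560 = 1128
{A, B, C, D}: service 491 + fixed 1244 = 1735
(All 15 nonempty subsets were checked; B only is lowest.)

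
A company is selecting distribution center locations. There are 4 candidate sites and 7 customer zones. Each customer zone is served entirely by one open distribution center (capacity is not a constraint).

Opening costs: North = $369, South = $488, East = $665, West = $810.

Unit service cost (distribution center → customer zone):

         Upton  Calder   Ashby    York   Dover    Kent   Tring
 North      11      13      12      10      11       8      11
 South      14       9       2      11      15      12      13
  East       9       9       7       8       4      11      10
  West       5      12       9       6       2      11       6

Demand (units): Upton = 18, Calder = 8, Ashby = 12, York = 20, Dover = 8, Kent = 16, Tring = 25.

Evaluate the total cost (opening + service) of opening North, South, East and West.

Total cost: 2932

Each customer zone is assigned to its cheapest site among the open ones.
{North, South, East, West}: Upton→West 5·18=90, Calder→South 9·8=72, Ashby→South 2·12=24, York→West 6·20=120, Dover→West 2·8=16, Kent→North 8·16=128, Tring→West 6·25=150. Service 600; fixed 2332; total 2932.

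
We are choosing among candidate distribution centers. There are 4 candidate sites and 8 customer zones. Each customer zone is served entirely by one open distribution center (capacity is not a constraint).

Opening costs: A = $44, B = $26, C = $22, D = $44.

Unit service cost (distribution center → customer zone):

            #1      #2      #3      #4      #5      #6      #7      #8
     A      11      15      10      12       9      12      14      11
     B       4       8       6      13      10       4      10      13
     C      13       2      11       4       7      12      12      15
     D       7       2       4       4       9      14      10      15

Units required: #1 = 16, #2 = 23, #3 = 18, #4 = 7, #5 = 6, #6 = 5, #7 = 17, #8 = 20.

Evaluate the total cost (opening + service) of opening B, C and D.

Each customer zone is assigned to its cheapest site among the open ones.
{B, C, D}: #1→B 4·16=64, #2→C 2·23=46, #3→D 4·18=72, #4→C 4·7=28, #5→C 7·6=42, #6→B 4·5=20, #7→B 10·17=170, #8→B 13·20=260. Service 702; fixed 92; total 794.

Total cost: 794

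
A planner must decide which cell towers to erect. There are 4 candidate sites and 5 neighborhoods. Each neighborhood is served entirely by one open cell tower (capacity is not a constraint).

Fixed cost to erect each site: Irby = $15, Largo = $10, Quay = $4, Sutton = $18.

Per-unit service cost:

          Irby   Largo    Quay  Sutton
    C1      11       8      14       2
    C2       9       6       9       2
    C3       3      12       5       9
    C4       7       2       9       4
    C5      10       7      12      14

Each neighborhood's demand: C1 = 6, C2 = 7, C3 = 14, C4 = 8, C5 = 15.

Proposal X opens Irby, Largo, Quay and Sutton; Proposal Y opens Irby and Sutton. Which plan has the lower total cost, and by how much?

Proposal X is cheaper by 47.

Proposal X: {Irby, Largo, Quay, Sutton}: C1→Sutton 2·6=12, C2→Sutton 2·7=14, C3→Irby 3·14=42, C4→Largo 2·8=16, C5→Largo 7·15=105. Service 189; fixed 47; total 236.
Proposal Y: {Irby, Sutton}: C1→Sutton 2·6=12, C2→Sutton 2·7=14, C3→Irby 3·14=42, C4→Sutton 4·8=32, C5→Irby 10·15=150. Service 250; fixed 33; total 283.
Difference: |236 − 283| = 47.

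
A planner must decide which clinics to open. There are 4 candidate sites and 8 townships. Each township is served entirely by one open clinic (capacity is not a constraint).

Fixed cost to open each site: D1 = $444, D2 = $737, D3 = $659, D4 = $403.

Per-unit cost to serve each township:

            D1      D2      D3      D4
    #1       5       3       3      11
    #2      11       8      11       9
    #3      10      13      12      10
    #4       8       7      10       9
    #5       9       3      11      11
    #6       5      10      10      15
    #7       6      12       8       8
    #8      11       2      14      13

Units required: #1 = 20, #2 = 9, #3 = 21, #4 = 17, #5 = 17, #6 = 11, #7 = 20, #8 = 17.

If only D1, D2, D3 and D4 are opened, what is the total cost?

Total cost: 2964

Each township is assigned to its cheapest site among the open ones.
{D1, D2, D3, D4}: #1→D2 3·20=60, #2→D2 8·9=72, #3→D1 10·21=210, #4→D2 7·17=119, #5→D2 3·17=51, #6→D1 5·11=55, #7→D1 6·20=120, #8→D2 2·17=34. Service 721; fixed 2243; total 2964.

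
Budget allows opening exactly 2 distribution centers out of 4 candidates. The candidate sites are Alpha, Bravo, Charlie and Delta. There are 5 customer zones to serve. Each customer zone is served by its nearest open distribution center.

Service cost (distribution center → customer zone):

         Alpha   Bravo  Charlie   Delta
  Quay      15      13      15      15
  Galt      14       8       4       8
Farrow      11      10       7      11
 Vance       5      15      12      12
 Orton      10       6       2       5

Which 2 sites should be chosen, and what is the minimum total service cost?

With exactly 2 open, each customer zone uses its cheapest among the chosen.
{Alpha, Charlie}: Quay→Alpha 15, Galt→Charlie 4, Farrow→Charlie 7, Vance→Alpha 5, Orton→Charlie 2. Service cost 33.
{Bravo, Charlie}: service cost 38
{Charlie, Delta}: service cost 40
Among all 6 size-2 choices, {Alpha, Charlie} is lowest.

Choose Alpha and Charlie; total service cost 33.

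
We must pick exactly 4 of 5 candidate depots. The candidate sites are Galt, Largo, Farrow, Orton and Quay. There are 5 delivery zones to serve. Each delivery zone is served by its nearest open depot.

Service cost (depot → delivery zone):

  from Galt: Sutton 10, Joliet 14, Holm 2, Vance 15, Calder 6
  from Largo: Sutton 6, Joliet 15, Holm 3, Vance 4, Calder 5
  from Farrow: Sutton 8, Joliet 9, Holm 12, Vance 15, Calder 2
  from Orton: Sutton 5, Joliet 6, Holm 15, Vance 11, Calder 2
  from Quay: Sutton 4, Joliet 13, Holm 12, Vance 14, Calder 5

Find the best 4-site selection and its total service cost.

Choose Galt, Largo, Orton and Quay; total service cost 18.

With exactly 4 open, each delivery zone uses its cheapest among the chosen.
{Galt, Largo, Orton, Quay}: Sutton→Quay 4, Joliet→Orton 6, Holm→Galt 2, Vance→Largo 4, Calder→Orton 2. Service cost 18.
{Galt, Largo, Farrow, Orton}: service cost 19
{Largo, Farrow, Orton, Quay}: service cost 19
Among all 5 size-4 choices, {Galt, Largo, Orton, Quay} is lowest.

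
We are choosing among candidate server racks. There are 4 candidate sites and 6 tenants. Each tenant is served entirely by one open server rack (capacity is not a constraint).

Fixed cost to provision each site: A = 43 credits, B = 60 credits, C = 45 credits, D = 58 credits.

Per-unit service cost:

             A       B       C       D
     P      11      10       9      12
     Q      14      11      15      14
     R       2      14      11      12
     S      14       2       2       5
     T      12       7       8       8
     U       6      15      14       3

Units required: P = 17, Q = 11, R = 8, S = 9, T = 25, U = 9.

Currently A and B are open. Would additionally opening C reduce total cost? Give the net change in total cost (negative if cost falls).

Current service cost with {A, B}: 554.
Adding C: each tenant re-picks its cheapest; new service cost 537, saving 17.
Extra fixed cost: 45. Net change = 45 − 17 = 28.
(Totals: 657 → 685.)

No — net change +28 (cost rises by 28).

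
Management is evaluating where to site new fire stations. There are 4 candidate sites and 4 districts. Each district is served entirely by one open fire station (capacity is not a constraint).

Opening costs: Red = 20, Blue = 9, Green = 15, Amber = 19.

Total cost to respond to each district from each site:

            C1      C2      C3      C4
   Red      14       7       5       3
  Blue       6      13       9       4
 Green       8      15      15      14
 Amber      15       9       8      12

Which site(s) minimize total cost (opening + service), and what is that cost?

For any fixed open set, each district goes to its cheapest open site; total = fixed + service.
{Blue}: C1→Blue 6, C2→Blue 13, C3→Blue 9, C4→Blue 4. Service 32; fixed 9; total 41.
{Red}: service 29 + fixed 20 = 49
{Red, Blue}: service 21 + fixed 29 = 50
{Red, Blue, Green, Amber}: C1→Blue 6, C2→Red 7, C3→Red 5, C4→Red 3. Service 21; fixed 63; total 84.
No other subset beats 41.

Open Blue only; minimum total cost 41.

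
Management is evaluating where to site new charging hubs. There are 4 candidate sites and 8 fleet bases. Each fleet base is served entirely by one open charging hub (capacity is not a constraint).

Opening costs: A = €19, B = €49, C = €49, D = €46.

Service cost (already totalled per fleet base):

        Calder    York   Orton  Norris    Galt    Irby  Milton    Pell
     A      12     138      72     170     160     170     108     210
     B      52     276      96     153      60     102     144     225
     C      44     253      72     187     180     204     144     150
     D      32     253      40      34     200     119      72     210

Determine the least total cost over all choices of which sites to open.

Minimum total cost: 771

For any fixed open set, each fleet base goes to its cheapest open site; total = fixed + service.
{A, B, C, D}: Calder→A 12, York→A 138, Orton→D 40, Norris→D 34, Galt→B 60, Irby→B 102, Milton→D 72, Pell→C 150. Service 608; fixed 163; total 771.
{A, B, D}: Calder→A 12, York→A 138, Orton→D 40, Norris→D 34, Galt→B 60, Irby→B 102, Milton→D 72, Pell→A 210. Service 668; fixed 114; total 782.
{A, C, D}: Calder→A 12, York→A 138, Orton→D 40, Norris→D 34, Galt→A 160, Irby→D 119, Milton→D 72, Pell→C 150. Service 725; fixed 114; total 839.
{A}: Calder→A 12, York→A 138, Orton→A 72, Norris→A 170, Galt→A 160, Irby→A 170, Milton→A 108, Pell→A 210. Service 1040; fixed 19; total 1059.
No other subset beats 771.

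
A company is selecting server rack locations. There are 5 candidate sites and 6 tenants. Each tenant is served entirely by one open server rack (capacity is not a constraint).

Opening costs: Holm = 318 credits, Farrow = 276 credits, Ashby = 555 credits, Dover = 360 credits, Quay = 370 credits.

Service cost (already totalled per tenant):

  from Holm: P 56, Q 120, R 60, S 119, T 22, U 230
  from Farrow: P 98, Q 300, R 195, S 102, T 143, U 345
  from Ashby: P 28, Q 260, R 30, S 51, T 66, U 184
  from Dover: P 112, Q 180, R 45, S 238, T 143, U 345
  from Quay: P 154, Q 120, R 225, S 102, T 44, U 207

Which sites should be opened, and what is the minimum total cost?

For any fixed open set, each tenant goes to its cheapest open site; total = fixed + service.
{Holm}: P→Holm 56, Q→Holm 120, R→Holm 60, S→Holm 119, T→Holm 22, U→Holm 230. Service 607; fixed 318; total 925.
{Ashby}: service 619 + fixed 555 = 1174
{Holm, Farrow}: P→Holm 56, Q→Holm 120, R→Holm 60, S→Farrow 102, T→Holm 22, U→Holm 230. Service 590; fixed 594; total 1184.
{Holm, Farrow, Ashby, Dover, Quay}: service 435 + fixed 1879 = 2314
No other subset beats 925.

Open Holm only; minimum total cost 925.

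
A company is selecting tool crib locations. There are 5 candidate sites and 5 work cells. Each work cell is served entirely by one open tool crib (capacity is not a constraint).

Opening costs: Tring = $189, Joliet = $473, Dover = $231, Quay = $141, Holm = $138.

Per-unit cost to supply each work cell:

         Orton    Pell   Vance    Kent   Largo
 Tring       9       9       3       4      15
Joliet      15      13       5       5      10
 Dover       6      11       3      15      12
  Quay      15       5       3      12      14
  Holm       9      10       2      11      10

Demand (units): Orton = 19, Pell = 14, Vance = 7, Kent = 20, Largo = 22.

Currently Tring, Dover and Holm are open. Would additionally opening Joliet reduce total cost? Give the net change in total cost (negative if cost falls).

No — net change +473 (cost rises by 473).

Current service cost with {Tring, Dover, Holm}: 554.
Adding Joliet: each work cell re-picks its cheapest; new service cost 554, saving 0.
Extra fixed cost: 473. Net change = 473 − 0 = 473.
(Totals: 1112 → 1585.)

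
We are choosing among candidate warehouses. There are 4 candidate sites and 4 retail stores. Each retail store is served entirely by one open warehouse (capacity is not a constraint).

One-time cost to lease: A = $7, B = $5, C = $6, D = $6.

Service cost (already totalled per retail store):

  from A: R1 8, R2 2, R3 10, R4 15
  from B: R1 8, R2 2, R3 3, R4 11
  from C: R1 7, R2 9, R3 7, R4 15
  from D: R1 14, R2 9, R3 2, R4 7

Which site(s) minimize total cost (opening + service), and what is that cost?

Open B only; minimum total cost 29.

For any fixed open set, each retail store goes to its cheapest open site; total = fixed + service.
{B}: R1→B 8, R2→B 2, R3→B 3, R4→B 11. Service 24; fixed 5; total 29.
{B, D}: service 19 + fixed 11 = 30
{A, D}: service 19 + fixed 13 = 32
{A, B, C, D}: service 18 + fixed 24 = 42
(All 15 nonempty subsets were checked; B only is lowest.)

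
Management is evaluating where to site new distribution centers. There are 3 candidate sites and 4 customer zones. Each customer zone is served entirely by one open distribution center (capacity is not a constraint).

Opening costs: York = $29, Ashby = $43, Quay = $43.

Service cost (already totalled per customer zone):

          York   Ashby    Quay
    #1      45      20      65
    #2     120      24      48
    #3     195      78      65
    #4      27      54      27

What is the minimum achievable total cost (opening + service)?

For any fixed open set, each customer zone goes to its cheapest open site; total = fixed + service.
{Ashby}: #1→Ashby 20, #2→Ashby 24, #3→Ashby 78, #4→Ashby 54. Service 176; fixed 43; total 219.
{York, Ashby}: service 149 + fixed 72 = 221
{Ashby, Quay}: service 136 + fixed 86 = 222
{York, Ashby, Quay}: #1→Ashby 20, #2→Ashby 24, #3→Quay 65, #4→York 27. Service 136; fixed 115; total 251.
No other subset beats 219.

Minimum total cost: 219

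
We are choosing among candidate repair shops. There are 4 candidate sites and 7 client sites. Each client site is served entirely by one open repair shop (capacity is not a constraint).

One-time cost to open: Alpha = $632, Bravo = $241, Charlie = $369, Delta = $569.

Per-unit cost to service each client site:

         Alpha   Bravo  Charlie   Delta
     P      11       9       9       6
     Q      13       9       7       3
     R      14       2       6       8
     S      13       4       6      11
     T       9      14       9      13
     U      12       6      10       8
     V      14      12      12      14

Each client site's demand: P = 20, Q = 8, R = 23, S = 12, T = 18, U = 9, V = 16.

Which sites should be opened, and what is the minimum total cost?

Open Bravo only; minimum total cost 1085.

For any fixed open set, each client site goes to its cheapest open site; total = fixed + service.
{Bravo}: P→Bravo 9·20=180, Q→Bravo 9·8=72, R→Bravo 2·23=46, S→Bravo 4·12=48, T→Bravo 14·18=252, U→Bravo 6·9=54, V→Bravo 12·16=192. Service 844; fixed 241; total 1085.
{Charlie}: service 890 + fixed 369 = 1259
{Bravo, Charlie}: service 738 + fixed 610 = 1348
{Alpha, Bravo, Charlie, Delta}: service 646 + fixed 1811 = 2457
No other subset beats 1085.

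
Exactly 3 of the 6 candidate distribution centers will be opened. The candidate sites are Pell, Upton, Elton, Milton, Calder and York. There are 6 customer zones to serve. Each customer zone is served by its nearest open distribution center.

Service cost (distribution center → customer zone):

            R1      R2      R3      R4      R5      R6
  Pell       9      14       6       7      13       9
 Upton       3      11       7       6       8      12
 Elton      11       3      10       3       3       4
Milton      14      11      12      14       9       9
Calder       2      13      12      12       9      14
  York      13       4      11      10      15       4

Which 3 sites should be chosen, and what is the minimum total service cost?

With exactly 3 open, each customer zone uses its cheapest among the chosen.
{Pell, Elton, Calder}: R1→Calder 2, R2→Elton 3, R3→Pell 6, R4→Elton 3, R5→Elton 3, R6→Elton 4. Service cost 21.
{Pell, Upton, Elton}: service cost 22
{Upton, Elton, Calder}: service cost 22
Among all 20 size-3 choices, {Pell, Elton, Calder} is lowest.

Choose Pell, Elton and Calder; total service cost 21.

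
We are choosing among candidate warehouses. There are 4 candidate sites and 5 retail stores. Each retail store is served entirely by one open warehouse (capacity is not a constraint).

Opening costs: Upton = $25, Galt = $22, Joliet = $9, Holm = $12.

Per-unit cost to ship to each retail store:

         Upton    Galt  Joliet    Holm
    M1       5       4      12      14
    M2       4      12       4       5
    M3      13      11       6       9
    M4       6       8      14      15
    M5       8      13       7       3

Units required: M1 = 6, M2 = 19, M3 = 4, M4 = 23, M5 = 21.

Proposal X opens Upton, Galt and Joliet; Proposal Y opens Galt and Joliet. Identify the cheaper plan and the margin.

Proposal X: {Upton, Galt, Joliet}: M1→Galt 4·6=24, M2→Upton 4·19=76, M3→Joliet 6·4=24, M4→Upton 6·23=138, M5→Joliet 7·21=147. Service 409; fixed 56; total 465.
Proposal Y: {Galt, Joliet}: M1→Galt 4·6=24, M2→Joliet 4·19=76, M3→Joliet 6·4=24, M4→Galt 8·23=184, M5→Joliet 7·21=147. Service 455; fixed 31; total 486.
Difference: |465 − 486| = 21.

Proposal X is cheaper by 21.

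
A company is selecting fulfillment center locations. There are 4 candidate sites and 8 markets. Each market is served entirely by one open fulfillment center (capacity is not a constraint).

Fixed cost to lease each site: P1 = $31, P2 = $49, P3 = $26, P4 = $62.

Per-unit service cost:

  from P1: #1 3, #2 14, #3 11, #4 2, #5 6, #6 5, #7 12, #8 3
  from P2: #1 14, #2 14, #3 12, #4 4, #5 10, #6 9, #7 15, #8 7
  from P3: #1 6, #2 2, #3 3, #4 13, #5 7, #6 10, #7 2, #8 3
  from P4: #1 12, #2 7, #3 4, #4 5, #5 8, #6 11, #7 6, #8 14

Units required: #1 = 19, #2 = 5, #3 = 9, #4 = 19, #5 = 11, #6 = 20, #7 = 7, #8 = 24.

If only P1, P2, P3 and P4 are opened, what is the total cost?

Each market is assigned to its cheapest site among the open ones.
{P1, P2, P3, P4}: #1→P1 3·19=57, #2→P3 2·5=10, #3→P3 3·9=27, #4→P1 2·19=38, #5→P1 6·11=66, #6→P1 5·20=100, #7→P3 2·7=14, #8→P1 3·24=72. Service 384; fixed 168; total 552.

Total cost: 552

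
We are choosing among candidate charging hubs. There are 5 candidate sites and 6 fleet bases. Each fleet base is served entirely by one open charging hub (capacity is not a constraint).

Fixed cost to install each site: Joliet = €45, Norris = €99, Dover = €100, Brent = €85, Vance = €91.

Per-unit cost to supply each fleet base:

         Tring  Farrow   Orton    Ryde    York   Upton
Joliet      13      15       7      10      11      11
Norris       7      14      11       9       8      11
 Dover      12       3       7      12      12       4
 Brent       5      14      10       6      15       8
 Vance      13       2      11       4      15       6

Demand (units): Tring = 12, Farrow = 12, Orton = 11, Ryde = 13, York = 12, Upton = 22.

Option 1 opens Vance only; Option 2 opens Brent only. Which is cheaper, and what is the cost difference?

Option 1: {Vance}: Tring→Vance 13·12=156, Farrow→Vance 2·12=24, Orton→Vance 11·11=121, Ryde→Vance 4·13=52, York→Vance 15·12=180, Upton→Vance 6·22=132. Service 665; fixed 91; total 756.
Option 2: {Brent}: Tring→Brent 5·12=60, Farrow→Brent 14·12=168, Orton→Brent 10·11=110, Ryde→Brent 6·13=78, York→Brent 15·12=180, Upton→Brent 8·22=176. Service 772; fixed 85; total 857.
Difference: |756 − 857| = 101.

Option 1 is cheaper by 101.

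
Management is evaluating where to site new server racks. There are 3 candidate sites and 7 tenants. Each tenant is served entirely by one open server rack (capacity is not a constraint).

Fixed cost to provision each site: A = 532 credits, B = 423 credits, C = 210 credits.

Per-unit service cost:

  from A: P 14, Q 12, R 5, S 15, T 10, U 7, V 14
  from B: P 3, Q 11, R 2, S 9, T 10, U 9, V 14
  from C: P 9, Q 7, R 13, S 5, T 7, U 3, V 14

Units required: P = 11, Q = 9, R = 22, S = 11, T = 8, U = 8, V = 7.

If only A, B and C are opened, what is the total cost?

Total cost: 1538

Each tenant is assigned to its cheapest site among the open ones.
{A, B, C}: P→B 3·11=33, Q→C 7·9=63, R→B 2·22=44, S→C 5·11=55, T→C 7·8=56, U→C 3·8=24, V→A 14·7=98. Service 373; fixed 1165; total 1538.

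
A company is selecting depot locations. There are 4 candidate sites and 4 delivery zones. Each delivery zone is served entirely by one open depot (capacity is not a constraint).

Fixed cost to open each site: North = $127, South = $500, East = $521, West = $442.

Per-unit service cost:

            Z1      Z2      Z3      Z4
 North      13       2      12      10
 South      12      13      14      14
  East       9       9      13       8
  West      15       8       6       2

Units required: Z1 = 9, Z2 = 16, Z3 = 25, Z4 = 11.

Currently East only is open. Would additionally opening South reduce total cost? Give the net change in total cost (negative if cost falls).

No — net change +500 (cost rises by 500).

Current service cost with {East}: 638.
Adding South: each delivery zone re-picks its cheapest; new service cost 638, saving 0.
Extra fixed cost: 500. Net change = 500 − 0 = 500.
(Totals: 1159 → 1659.)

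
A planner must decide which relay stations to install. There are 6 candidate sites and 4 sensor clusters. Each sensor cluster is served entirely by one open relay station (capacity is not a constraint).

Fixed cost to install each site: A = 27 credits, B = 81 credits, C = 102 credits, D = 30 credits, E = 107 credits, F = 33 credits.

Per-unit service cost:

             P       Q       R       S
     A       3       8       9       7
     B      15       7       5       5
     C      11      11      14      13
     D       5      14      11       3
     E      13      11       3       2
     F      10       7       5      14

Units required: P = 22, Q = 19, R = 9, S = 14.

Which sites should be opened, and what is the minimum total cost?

Open A, D and F; minimum total cost 376.

For any fixed open set, each sensor cluster goes to its cheapest open site; total = fixed + service.
{A, D, F}: P→A 3·22=66, Q→F 7·19=133, R→F 5·9=45, S→D 3·14=42. Service 286; fixed 90; total 376.
{D, F}: service 330 + fixed 63 = 393
{A, D}: service 341 + fixed 57 = 398
{A, B, C, D, E, F}: P→A 3·22=66, Q→B 7·19=133, R→E 3·9=27, S→E 2·14=28. Service 254; fixed 380; total 634.
No other subset beats 376.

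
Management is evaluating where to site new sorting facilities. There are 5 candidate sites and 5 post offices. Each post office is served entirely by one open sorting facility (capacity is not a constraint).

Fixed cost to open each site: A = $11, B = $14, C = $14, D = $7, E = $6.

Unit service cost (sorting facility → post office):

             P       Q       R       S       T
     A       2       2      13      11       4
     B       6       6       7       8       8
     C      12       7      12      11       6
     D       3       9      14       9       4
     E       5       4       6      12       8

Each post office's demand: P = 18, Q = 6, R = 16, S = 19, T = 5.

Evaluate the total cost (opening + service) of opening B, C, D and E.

Total cost: 387

Each post office is assigned to its cheapest site among the open ones.
{B, C, D, E}: P→D 3·18=54, Q→E 4·6=24, R→E 6·16=96, S→B 8·19=152, T→D 4·5=20. Service 346; fixed 41; total 387.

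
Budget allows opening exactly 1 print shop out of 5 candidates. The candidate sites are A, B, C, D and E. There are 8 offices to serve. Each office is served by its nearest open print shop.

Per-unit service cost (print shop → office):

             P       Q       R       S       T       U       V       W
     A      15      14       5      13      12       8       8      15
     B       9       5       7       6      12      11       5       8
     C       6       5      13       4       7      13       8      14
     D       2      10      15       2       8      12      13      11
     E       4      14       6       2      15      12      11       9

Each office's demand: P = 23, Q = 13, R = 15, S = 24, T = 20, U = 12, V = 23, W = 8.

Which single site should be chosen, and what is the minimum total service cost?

Choose B only; total service cost 1072.

With exactly 1 open, each office uses its cheapest among the chosen.
{B}: P→B 9·23=207, Q→B 5·13=65, R→B 7·15=105, S→B 6·24=144, T→B 12·20=240, U→B 11·12=132, V→B 5·23=115, W→B 8·8=64. Service cost 1072.
{C}: service cost 1086
{D}: service cost 1140
Among all 5 size-1 choices, {B} is lowest.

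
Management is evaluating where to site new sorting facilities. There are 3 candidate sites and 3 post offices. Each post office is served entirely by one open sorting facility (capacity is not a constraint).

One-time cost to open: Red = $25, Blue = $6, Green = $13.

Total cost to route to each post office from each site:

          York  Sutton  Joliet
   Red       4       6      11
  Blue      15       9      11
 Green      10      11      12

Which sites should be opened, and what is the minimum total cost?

For any fixed open set, each post office goes to its cheapest open site; total = fixed + service.
{Blue}: York→Blue 15, Sutton→Blue 9, Joliet→Blue 11. Service 35; fixed 6; total 41.
{Red}: York→Red 4, Sutton→Red 6, Joliet→Red 11. Service 21; fixed 25; total 46.
{Green}: service 33 + fixed 13 = 46
{Red, Blue, Green}: service 21 + fixed 44 = 65
(All 7 nonempty subsets were checked; Blue only is lowest.)

Open Blue only; minimum total cost 41.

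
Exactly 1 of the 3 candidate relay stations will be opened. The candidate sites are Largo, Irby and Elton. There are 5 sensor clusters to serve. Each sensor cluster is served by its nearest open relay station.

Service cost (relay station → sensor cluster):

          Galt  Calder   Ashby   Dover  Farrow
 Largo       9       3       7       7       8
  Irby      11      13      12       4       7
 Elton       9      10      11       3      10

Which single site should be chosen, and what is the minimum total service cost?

Choose Largo only; total service cost 34.

With exactly 1 open, each sensor cluster uses its cheapest among the chosen.
{Largo}: Galt→Largo 9, Calder→Largo 3, Ashby→Largo 7, Dover→Largo 7, Farrow→Largo 8. Service cost 34.
{Elton}: service cost 43
{Irby}: service cost 47
Among all 3 size-1 choices, {Largo} is lowest.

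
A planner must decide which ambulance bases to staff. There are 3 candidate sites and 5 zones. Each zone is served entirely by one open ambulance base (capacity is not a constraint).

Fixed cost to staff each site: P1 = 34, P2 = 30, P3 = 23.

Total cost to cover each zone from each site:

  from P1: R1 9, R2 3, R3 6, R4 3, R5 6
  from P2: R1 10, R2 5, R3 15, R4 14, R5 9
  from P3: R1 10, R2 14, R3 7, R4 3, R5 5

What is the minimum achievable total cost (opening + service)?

For any fixed open set, each zone goes to its cheapest open site; total = fixed + service.
{P1}: R1→P1 9, R2→P1 3, R3→P1 6, R4→P1 3, R5→P1 6. Service 27; fixed 34; total 61.
{P3}: R1→P3 10, R2→P3 14, R3→P3 7, R4→P3 3, R5→P3 5. Service 39; fixed 23; total 62.
{P1, P3}: service 26 + fixed 57 = 83
{P1, P2, P3}: service 26 + fixed 87 = 113
No other subset beats 61.

Minimum total cost: 61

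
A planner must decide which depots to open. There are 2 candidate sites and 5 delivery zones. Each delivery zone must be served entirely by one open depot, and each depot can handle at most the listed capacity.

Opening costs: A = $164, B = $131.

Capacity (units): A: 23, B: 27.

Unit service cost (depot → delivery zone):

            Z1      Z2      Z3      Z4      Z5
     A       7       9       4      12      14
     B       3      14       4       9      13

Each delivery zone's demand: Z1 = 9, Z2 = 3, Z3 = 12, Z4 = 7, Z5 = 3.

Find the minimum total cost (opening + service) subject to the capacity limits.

Open {A, B}: Z1→B 3·9=27, Z2→A 9·3=27, Z3→A 4·12=48, Z4→B 9·7=63, Z5→B 13·3=39.
Loads: A carries 15/23, B carries 19/27. Service 204; fixed 295; total 499.
Next best feasible plan costs 502.

Minimum total cost: 499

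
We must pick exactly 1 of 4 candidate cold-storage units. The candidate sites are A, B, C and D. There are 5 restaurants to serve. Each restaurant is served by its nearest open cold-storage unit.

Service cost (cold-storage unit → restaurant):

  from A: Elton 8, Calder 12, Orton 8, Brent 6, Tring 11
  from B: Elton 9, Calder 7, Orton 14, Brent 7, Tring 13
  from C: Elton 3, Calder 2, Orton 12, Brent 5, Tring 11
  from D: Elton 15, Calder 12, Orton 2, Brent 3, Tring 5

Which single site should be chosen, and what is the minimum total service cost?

Choose C only; total service cost 33.

With exactly 1 open, each restaurant uses its cheapest among the chosen.
{C}: Elton→C 3, Calder→C 2, Orton→C 12, Brent→C 5, Tring→C 11. Service cost 33.
{D}: service cost 37
{A}: service cost 45
Among all 4 size-1 choices, {C} is lowest.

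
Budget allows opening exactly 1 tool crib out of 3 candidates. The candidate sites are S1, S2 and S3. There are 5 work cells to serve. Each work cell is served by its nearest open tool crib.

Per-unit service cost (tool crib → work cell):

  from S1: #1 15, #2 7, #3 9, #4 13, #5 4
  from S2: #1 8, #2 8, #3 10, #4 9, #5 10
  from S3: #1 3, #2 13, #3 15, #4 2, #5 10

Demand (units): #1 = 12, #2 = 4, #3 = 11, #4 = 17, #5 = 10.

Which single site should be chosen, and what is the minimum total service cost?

Choose S3 only; total service cost 387.

With exactly 1 open, each work cell uses its cheapest among the chosen.
{S3}: #1→S3 3·12=36, #2→S3 13·4=52, #3→S3 15·11=165, #4→S3 2·17=34, #5→S3 10·10=100. Service cost 387.
{S2}: service cost 491
{S1}: service cost 568
Among all 3 size-1 choices, {S3} is lowest.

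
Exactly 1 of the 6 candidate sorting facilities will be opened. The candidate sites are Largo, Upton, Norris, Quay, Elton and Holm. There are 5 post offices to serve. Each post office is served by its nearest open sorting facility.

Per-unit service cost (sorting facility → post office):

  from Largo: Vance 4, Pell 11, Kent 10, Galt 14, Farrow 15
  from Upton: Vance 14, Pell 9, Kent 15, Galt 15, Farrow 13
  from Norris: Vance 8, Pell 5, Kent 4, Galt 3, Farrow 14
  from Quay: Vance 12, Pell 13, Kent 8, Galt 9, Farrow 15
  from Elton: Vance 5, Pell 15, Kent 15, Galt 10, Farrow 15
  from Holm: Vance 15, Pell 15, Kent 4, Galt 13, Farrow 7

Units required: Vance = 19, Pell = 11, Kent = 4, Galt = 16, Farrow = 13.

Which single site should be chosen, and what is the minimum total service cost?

With exactly 1 open, each post office uses its cheapest among the chosen.
{Norris}: Vance→Norris 8·19=152, Pell→Norris 5·11=55, Kent→Norris 4·4=16, Galt→Norris 3·16=48, Farrow→Norris 14·13=182. Service cost 453.
{Largo}: service cost 656
{Elton}: service cost 675
Among all 6 size-1 choices, {Norris} is lowest.

Choose Norris only; total service cost 453.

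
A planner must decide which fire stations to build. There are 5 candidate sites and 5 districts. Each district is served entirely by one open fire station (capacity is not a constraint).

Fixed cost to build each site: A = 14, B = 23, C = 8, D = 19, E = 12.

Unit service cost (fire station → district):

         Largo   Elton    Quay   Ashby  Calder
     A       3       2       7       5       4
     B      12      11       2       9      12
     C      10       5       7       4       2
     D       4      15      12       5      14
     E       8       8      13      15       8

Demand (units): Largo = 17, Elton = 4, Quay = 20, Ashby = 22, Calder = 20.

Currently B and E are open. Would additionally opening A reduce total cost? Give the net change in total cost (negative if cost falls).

Yes — net change −263 (cost falls by 263).

Current service cost with {B, E}: 566.
Adding A: each district re-picks its cheapest; new service cost 289, saving 277.
Extra fixed cost: 14. Net change = 14 − 277 = -263.
(Totals: 601 → 338.)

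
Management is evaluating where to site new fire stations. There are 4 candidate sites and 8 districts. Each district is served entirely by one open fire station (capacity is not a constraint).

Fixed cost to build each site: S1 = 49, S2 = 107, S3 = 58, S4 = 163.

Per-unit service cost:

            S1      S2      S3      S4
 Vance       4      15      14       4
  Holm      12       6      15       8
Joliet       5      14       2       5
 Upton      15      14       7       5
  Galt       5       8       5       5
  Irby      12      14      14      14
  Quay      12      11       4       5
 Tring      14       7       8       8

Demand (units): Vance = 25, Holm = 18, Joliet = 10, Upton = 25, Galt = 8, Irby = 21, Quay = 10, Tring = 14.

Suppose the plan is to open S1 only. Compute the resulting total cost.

Each district is assigned to its cheapest site among the open ones.
{S1}: Vance→S1 4·25=100, Holm→S1 12·18=216, Joliet→S1 5·10=50, Upton→S1 15·25=375, Galt→S1 5·8=40, Irby→S1 12·21=252, Quay→S1 12·10=120, Tring→S1 14·14=196. Service 1349; fixed 49; total 1398.

Total cost: 1398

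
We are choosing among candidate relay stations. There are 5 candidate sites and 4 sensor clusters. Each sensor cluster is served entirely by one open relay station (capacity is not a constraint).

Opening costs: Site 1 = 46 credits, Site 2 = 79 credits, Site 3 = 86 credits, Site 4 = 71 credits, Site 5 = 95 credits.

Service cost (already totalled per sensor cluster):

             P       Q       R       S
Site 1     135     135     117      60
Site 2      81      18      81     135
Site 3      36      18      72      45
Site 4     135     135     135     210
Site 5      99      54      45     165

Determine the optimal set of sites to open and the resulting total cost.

Open Site 3 only; minimum total cost 257.

For any fixed open set, each sensor cluster goes to its cheapest open site; total = fixed + service.
{Site 3}: P→Site 3 36, Q→Site 3 18, R→Site 3 72, S→Site 3 45. Service 171; fixed 86; total 257.
{Site 1, Site 3}: service 171 + fixed 132 = 303
{Site 3, Site 5}: P→Site 3 36, Q→Site 3 18, R→Site 5 45, S→Site 3 45. Service 144; fixed 181; total 325.
{Site 1, Site 2, Site 3, Site 4, Site 5}: P→Site 3 36, Q→Site 2 18, R→Site 5 45, S→Site 3 45. Service 144; fixed 377; total 521.
No other subset beats 257.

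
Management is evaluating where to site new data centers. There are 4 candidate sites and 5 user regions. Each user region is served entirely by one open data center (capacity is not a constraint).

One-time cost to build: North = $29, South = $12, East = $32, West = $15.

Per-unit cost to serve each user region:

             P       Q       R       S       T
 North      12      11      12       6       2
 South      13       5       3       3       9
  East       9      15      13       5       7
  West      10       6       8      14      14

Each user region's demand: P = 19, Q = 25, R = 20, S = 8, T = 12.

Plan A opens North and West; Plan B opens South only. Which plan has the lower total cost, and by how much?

Plan B is cheaper by 40.

Plan A: {North, West}: P→West 10·19=190, Q→West 6·25=150, R→West 8·20=160, S→North 6·8=48, T→North 2·12=24. Service 572; fixed 44; total 616.
Plan B: {South}: P→South 13·19=247, Q→South 5·25=125, R→South 3·20=60, S→South 3·8=24, T→South 9·12=108. Service 564; fixed 12; total 576.
Difference: |616 − 576| = 40.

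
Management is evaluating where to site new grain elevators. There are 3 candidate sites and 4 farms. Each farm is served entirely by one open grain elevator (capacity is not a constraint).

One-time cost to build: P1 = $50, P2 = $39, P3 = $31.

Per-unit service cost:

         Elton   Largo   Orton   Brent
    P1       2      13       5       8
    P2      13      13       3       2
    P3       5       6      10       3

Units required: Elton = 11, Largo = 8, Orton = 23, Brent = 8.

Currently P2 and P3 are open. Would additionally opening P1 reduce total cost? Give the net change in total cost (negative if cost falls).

No — net change +17 (cost rises by 17).

Current service cost with {P2, P3}: 188.
Adding P1: each farm re-picks its cheapest; new service cost 155, saving 33.
Extra fixed cost: 50. Net change = 50 − 33 = 17.
(Totals: 258 → 275.)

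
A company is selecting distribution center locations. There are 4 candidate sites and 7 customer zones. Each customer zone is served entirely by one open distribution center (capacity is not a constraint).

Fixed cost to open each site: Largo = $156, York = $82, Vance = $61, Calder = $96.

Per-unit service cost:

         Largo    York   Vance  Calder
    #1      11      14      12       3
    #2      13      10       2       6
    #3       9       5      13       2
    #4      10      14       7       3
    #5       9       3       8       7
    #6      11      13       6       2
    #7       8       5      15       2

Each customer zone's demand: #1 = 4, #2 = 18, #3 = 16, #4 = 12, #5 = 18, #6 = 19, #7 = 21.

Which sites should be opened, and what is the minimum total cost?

Open Vance and Calder; minimum total cost 479.

For any fixed open set, each customer zone goes to its cheapest open site; total = fixed + service.
{Vance, Calder}: #1→Calder 3·4=12, #2→Vance 2·18=36, #3→Calder 2·16=32, #4→Calder 3·12=36, #5→Calder 7·18=126, #6→Calder 2·19=38, #7→Calder 2·21=42. Service 322; fixed 157; total 479.
{York, Vance, Calder}: service 250 + fixed 239 = 489
{Calder}: #1→Calder 3·4=12, #2→Calder 6·18=108, #3→Calder 2·16=32, #4→Calder 3·12=36, #5→Calder 7·18=126, #6→Calder 2·19=38, #7→Calder 2·21=42. Service 394; fixed 96; total 490.
{Largo, York, Vance, Calder}: service 250 + fixed 395 = 645
No other subset beats 479.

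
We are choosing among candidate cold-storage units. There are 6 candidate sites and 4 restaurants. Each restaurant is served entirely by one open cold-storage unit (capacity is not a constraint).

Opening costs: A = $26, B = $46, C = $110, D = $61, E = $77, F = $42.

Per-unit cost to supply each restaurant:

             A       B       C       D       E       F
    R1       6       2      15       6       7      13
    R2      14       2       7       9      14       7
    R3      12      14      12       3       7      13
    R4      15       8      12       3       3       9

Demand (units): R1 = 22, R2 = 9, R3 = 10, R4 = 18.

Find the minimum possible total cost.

For any fixed open set, each restaurant goes to its cheapest open site; total = fixed + service.
{B, D}: R1→B 2·22=44, R2→B 2·9=18, R3→D 3·10=30, R4→D 3·18=54. Service 146; fixed 107; total 253.
{A, B, D}: R1→B 2·22=44, R2→B 2·9=18, R3→D 3·10=30, R4→D 3·18=54. Service 146; fixed 133; total 279.
{B, D, F}: service 146 + fixed 149 = 295
{A, B, C, D, E, F}: R1→B 2·22=44, R2→B 2·9=18, R3→D 3·10=30, R4→D 3·18=54. Service 146; fixed 362; total 508.
No other subset beats 253.

Minimum total cost: 253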